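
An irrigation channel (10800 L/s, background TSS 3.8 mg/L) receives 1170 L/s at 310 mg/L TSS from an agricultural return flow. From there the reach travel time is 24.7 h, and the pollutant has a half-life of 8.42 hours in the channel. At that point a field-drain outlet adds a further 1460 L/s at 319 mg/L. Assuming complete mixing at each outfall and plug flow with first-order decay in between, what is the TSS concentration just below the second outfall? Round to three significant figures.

Mixed concentration C = ΣQC/ΣQ = (10800·3.800 + 1170·310.0) / 11970 = 403700/11970 = 33.73 mg/L; combined flow 11970 L/s.
Half-life 8.42 h → k = ln 2 / 8.42 = 0.08232 h⁻¹ = 1.976 d⁻¹.
First-order decay: C = 33.73·exp(−k·t) = 33.73·0.1309 = 4.415 mg/L.
Second outfall: C = (11970·4.415 + 1460·319.0)/13430 = 38.61 mg/L.

38.6 mg/L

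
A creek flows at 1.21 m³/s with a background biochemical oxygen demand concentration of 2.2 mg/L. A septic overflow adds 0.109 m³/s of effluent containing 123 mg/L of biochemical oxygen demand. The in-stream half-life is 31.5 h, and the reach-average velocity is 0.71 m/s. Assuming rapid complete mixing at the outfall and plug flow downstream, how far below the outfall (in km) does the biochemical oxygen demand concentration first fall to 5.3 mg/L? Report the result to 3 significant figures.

Mass balance: C = (1.210·2.200 + 0.1090·123.0) / 1.319 = 16.07/1.319 = 12.18 mg/L.
Half-life 31.5 h → k = ln 2 / 31.5 = 0.02200 h⁻¹ = 0.5281 d⁻¹.
Set 12.18·exp(−k·t) = 5.3 → t = ln(12.18/5.3)/k = 136200 s = 37.82 h.
Distance = v·t = 0.71·136200 = 96680 m = 96.68 km.

96.7 km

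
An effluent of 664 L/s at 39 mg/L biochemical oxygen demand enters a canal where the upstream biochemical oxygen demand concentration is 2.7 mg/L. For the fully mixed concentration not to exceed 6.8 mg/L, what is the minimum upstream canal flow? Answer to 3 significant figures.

Set C_mix = 6.8: (Q·2.700 + 664.0·39.00) / (Q + 664.0) = 6.8
→ Q = 664.0·(39.00 − 6.8)/(6.8 − 2.700) = 5215 L/s.

5210 L/s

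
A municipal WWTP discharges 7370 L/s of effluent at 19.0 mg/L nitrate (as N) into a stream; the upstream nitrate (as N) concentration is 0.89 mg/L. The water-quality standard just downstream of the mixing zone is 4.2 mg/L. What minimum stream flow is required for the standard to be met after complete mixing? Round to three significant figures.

33000 L/s

Set C_mix = 4.2: (Q·0.8900 + 7370·19.00) / (Q + 7370) = 4.2
→ Q = 7370·(19.00 − 4.2)/(4.2 − 0.8900) = 32950 L/s.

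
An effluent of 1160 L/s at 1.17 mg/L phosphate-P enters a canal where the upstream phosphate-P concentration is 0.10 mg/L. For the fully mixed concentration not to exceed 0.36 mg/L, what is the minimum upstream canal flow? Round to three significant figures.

Set C_mix = 0.36: (Q·0.1000 + 1160·1.170) / (Q + 1160) = 0.36
→ Q = 1160·(1.170 − 0.36)/(0.36 − 0.1000) = 3614 L/s.

3610 L/s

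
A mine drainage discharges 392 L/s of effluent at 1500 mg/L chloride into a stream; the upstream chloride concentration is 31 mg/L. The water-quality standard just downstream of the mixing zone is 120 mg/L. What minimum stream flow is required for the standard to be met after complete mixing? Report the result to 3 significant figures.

6080 L/s

Set C_mix = 120: (Q·31.00 + 392.0·1500) / (Q + 392.0) = 120
→ Q = 392.0·(1500 − 120)/(120 − 31.00) = 6078 L/s.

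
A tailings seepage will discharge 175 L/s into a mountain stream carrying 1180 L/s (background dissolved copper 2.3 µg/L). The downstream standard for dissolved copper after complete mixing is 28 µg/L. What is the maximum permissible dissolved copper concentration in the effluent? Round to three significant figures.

201 µg/L

At the limit, (Qr·Cr + Qe·Cₑ)/(Qr + Qe) = 28:
Cₑ = (1355·28 − 1180·2.300) / 175.0 = 201.3 µg/L.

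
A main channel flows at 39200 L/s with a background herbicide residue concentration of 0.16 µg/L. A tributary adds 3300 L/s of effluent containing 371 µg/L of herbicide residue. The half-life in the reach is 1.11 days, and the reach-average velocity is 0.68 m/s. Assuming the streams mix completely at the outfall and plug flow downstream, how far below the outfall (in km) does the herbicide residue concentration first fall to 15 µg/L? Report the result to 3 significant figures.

61.9 km

Conservation of mass: C = (39200·0.1600 + 3300·371.0) / 42500 = 1231000/42500 = 28.95 µg/L.
Half-life 1.11 d → k = ln 2 / 1.11 = 0.6245 d⁻¹.
Set 28.95·exp(−k·t) = 15 → t = ln(28.95/15)/k = 91000 s = 25.28 h.
Distance = v·t = 0.68·91000 = 61880 m = 61.88 km.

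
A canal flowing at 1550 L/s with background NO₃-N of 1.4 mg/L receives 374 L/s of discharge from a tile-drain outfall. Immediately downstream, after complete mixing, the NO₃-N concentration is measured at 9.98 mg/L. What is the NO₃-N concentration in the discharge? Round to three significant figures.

Mass balance: 1550·1.400 + 374.0·Cₑ = 1924·9.980
→ Cₑ = (1924·9.980 − 1550·1.400) / 374.0 = 45.54 mg/L.

45.5 mg/L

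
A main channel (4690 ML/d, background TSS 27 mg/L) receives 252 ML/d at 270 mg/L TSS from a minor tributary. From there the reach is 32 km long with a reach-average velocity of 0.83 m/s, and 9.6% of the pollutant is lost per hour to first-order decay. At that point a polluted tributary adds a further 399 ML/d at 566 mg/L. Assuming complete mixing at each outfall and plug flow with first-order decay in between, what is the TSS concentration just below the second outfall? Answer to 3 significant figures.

54.7 mg/L

Conservation of mass: C = (4690·27.00 + 252.0·270.0) / 4942 = 194700/4942 = 39.39 mg/L; combined flow 4942 ML/d.
Travel time t = 32·1000 / 0.83 = 38550 s = 10.71 h.
9.6%/h lost → k = −ln(1 − 0.096) = 0.1009 h⁻¹.
First-order decay: C = 39.39·exp(−k·t) = 39.39·0.3393 = 13.37 mg/L.
At the second outfall, C = (4942·13.37 + 399.0·566.0) / (4942 + 399.0) = 54.65 mg/L.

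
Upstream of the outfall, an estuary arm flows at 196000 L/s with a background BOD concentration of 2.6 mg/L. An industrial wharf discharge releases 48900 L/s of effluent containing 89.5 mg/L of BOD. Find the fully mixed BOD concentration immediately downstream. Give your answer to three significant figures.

Mass balance: C = (196000·2.600 + 48900·89.50) / 244900 = 4886000/244900 = 19.95 mg/L.

20.0 mg/L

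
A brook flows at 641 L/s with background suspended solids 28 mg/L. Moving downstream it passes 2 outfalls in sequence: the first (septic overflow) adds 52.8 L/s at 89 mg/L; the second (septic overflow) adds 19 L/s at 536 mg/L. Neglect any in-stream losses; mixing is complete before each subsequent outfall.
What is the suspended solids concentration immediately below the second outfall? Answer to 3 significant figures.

Below outfall 1: Q → 693.8 L/s, C = (641.0·28.00 + 52.80·89.00)/693.8 = 32.64 mg/L.
Below outfall 2: Q → 712.8 L/s, C = (693.8·32.64 + 19.00·536.0)/712.8 = 46.06 mg/L.

46.1 mg/L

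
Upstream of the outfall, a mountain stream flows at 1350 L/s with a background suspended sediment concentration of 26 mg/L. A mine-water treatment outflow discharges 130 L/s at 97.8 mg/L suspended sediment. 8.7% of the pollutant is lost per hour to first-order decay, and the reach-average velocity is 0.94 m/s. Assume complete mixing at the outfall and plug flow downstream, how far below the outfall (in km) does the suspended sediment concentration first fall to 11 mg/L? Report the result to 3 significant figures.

40.1 km

After mixing, C = (1350·26.00 + 130.0·97.80) / 1480 = 47810/1480 = 32.31 mg/L.
8.7%/h lost → k = −ln(1 − 0.087) = 0.09102 h⁻¹.
Set 32.31·exp(−k·t) = 11 → t = ln(32.31/11)/k = 42610 s = 11.84 h.
Distance = v·t = 0.94·42610 = 40060 m = 40.06 km.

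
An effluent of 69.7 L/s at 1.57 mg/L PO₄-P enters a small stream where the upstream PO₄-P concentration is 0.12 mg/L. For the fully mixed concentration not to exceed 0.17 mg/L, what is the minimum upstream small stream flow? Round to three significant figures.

Set C_mix = 0.17: (Q·0.1200 + 69.70·1.570) / (Q + 69.70) = 0.17
→ Q = 69.70·(1.570 − 0.17)/(0.17 − 0.1200) = 1952 L/s.

1950 L/s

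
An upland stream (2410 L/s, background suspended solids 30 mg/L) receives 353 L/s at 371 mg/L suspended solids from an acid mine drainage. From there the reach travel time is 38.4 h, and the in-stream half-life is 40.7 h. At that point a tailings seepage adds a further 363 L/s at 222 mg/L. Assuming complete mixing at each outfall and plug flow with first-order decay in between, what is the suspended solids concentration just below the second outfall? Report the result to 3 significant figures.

After mixing, C = (2410·30.00 + 353.0·371.0) / 2763 = 203300/2763 = 73.57 mg/L; combined flow 2763 L/s.
Half-life 40.7 h → k = ln 2 / 40.7 = 0.01703 h⁻¹ = 0.4087 d⁻¹.
Applying C = C₀e^(−kt): 73.57 × 0.5200 = 38.25 mg/L.
At the second outfall, C = (2763·38.25 + 363.0·222.0) / (2763 + 363.0) = 59.59 mg/L.

59.6 mg/L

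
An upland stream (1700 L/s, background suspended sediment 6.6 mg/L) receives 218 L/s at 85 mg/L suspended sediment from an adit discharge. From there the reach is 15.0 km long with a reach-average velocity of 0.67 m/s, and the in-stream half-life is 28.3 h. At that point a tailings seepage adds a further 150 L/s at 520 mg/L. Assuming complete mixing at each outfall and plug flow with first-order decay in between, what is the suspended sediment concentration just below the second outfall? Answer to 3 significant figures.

Mixed concentration C = ΣQC/ΣQ = (1700·6.600 + 218.0·85.00) / 1918 = 29750/1918 = 15.51 mg/L; combined flow 1918 L/s.
Travel time t = 15.0·1000 / 0.67 = 22390 s = 6.219 h.
Half-life 28.3 h → k = ln 2 / 28.3 = 0.02449 h⁻¹ = 0.5878 d⁻¹.
After decay, C = 15.51 × e^(−kt) = 15.51 × 0.8587 = 13.32 mg/L.
At the second outfall, C = (1918·13.32 + 150.0·520.0) / (1918 + 150.0) = 50.07 mg/L.

50.1 mg/L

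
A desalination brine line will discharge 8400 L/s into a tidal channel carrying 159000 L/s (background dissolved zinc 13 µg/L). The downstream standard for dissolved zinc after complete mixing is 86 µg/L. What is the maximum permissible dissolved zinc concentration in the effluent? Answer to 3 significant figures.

At the limit, (Qr·Cr + Qe·Cₑ)/(Qr + Qe) = 86:
Cₑ = (167400·86 − 159000·13.00) / 8400 = 1468 µg/L.

1470 µg/L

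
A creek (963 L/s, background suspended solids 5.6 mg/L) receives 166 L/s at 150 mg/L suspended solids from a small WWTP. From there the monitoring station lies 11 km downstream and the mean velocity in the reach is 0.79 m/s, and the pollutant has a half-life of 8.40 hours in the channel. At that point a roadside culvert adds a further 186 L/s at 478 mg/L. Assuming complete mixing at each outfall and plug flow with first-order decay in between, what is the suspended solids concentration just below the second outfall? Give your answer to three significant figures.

Flow-weighted average: C = (963.0·5.600 + 166.0·150.0) / 1129 = 30290/1129 = 26.83 mg/L; combined flow 1129 L/s.
Travel time t = 11·1000 / 0.79 = 13920 s = 3.868 h.
Half-life 8.40 h → k = ln 2 / 8.40 = 0.08252 h⁻¹ = 1.980 d⁻¹.
After decay, C = 26.83 × e^(−kt) = 26.83 × 0.7268 = 19.50 mg/L.
Second outfall: C = (1129·19.50 + 186.0·478.0)/1315 = 84.35 mg/L.

84.4 mg/L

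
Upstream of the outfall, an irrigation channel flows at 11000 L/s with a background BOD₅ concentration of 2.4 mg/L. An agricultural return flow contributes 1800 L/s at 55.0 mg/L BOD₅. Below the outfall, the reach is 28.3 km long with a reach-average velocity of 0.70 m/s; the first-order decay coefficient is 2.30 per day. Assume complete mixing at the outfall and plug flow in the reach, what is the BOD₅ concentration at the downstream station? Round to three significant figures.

3.34 mg/L

Mass balance: C = (11000·2.400 + 1800·55.00) / 12800 = 125400/12800 = 9.797 mg/L.
Travel time t = 28.3·1000 / 0.70 = 40430 s = 11.23 h.
Decay over the reach: 9.797·exp(−kt) = 9.797·0.3409 = 3.340 mg/L.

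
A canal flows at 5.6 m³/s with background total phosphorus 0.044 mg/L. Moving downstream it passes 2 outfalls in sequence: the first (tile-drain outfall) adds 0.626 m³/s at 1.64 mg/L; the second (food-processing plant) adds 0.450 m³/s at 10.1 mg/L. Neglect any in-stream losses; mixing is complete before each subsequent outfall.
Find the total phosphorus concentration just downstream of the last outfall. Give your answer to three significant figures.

After outfall 1: Q = 5.600 + 0.6260 = 6.226 m³/s; C = (5.600·0.04400 + 0.6260·1.640)/6.226 = 0.2045 mg/L.
After outfall 2: Q = 6.226 + 0.4500 = 6.676 m³/s; C = (6.226·0.2045 + 0.4500·10.10)/6.676 = 0.8715 mg/L.

0.871 mg/L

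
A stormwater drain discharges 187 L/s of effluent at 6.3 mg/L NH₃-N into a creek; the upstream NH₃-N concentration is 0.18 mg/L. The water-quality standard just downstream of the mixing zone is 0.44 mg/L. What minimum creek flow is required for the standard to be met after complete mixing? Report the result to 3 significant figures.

4210 L/s

Set C_mix = 0.44: (Q·0.1800 + 187.0·6.300) / (Q + 187.0) = 0.44
→ Q = 187.0·(6.300 − 0.44)/(0.44 − 0.1800) = 4215 L/s.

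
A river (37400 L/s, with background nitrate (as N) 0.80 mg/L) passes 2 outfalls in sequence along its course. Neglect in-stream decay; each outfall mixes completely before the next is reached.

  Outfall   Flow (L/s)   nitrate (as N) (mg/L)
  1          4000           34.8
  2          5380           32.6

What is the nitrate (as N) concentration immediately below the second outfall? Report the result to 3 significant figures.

7.36 mg/L

Outfall 1: combined Q = 41400 L/s; C = (37400·0.8000 + 4000·34.80)/41400 = 4.085 mg/L.
Outfall 2: combined Q = 46780 L/s; C = (41400·4.085 + 5380·32.60)/46780 = 7.364 mg/L.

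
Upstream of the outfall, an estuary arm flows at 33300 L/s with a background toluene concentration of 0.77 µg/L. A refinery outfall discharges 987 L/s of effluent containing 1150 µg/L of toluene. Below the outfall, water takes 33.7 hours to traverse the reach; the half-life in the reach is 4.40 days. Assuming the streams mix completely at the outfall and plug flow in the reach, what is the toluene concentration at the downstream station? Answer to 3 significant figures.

Conservation of mass: C = (33300·0.7700 + 987.0·1150) / 34290 = 1161000/34290 = 33.85 µg/L.
Half-life 4.40 d → k = ln 2 / 4.40 = 0.1575 d⁻¹.
Applying C = C₀e^(−kt): 33.85 × 0.8016 = 27.13 µg/L.

27.1 µg/L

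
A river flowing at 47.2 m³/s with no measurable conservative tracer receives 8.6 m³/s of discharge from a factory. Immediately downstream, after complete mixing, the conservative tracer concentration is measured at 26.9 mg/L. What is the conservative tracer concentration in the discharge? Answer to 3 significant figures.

175 mg/L

Mass balance: 47.20·0 + 8.600·Cₑ = 55.80·26.90
→ Cₑ = (55.80·26.90 − 47.20·0) / 8.600 = 174.5 mg/L.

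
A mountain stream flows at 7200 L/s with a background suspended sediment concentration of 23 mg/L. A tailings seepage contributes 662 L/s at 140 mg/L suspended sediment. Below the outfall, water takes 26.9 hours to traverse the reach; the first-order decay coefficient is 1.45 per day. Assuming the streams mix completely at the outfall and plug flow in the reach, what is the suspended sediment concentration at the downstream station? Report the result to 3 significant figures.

6.47 mg/L

After mixing, C = (7200·23.00 + 662.0·140.0) / 7862 = 258300/7862 = 32.85 mg/L.
Applying C = C₀e^(−kt): 32.85 × 0.1969 = 6.468 mg/L.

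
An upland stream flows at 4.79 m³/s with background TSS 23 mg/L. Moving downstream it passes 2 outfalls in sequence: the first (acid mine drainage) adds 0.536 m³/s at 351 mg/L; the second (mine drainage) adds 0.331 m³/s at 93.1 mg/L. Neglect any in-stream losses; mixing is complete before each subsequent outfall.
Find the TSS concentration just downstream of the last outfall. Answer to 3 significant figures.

Below outfall 1: Q → 5.326 m³/s, C = (4.790·23.00 + 0.5360·351.0)/5.326 = 56.01 mg/L.
Below outfall 2: Q → 5.657 m³/s, C = (5.326·56.01 + 0.3310·93.10)/5.657 = 58.18 mg/L.

58.2 mg/L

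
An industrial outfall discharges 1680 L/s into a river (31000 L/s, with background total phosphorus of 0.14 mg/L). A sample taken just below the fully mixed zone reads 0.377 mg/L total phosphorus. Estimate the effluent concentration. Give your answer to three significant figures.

Mass balance: 31000·0.1400 + 1680·Cₑ = 32680·0.3770
→ Cₑ = (32680·0.3770 − 31000·0.1400) / 1680 = 4.750 mg/L.

4.75 mg/L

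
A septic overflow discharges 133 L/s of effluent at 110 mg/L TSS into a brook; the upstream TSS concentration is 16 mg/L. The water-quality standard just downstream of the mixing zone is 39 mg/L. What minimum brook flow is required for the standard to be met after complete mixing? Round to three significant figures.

Set C_mix = 39: (Q·16.00 + 133.0·110.0) / (Q + 133.0) = 39
→ Q = 133.0·(110.0 − 39)/(39 − 16.00) = 410.6 L/s.

411 L/s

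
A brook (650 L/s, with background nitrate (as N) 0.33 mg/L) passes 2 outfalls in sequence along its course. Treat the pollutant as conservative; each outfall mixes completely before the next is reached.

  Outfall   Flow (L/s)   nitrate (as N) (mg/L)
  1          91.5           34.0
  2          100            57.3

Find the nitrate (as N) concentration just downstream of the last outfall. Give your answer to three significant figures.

10.8 mg/L

After outfall 1: Q = 650.0 + 91.50 = 741.5 L/s; C = (650.0·0.3300 + 91.50·34.00)/741.5 = 4.485 mg/L.
After outfall 2: Q = 741.5 + 100.0 = 841.5 L/s; C = (741.5·4.485 + 100.0·57.30)/841.5 = 10.76 mg/L.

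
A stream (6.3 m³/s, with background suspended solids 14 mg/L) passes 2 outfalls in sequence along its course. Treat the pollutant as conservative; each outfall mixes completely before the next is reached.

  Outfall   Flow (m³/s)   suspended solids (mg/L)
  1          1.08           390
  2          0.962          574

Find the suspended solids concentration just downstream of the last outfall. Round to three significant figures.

127 mg/L

Outfall 1: combined Q = 7.380 m³/s; C = (6.300·14.00 + 1.080·390.0)/7.380 = 69.02 mg/L.
Outfall 2: combined Q = 8.342 m³/s; C = (7.380·69.02 + 0.9620·574.0)/8.342 = 127.3 mg/L.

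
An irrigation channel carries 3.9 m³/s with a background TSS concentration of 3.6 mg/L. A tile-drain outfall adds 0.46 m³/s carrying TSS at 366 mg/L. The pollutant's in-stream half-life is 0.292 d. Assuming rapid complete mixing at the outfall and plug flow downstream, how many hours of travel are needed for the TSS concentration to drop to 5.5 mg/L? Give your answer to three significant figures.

20.5 h

Mass balance: C = (3.900·3.600 + 0.4600·366.0) / 4.360 = 182.4/4.360 = 41.83 mg/L.
Half-life 0.292 d → k = ln 2 / 0.292 = 2.374 d⁻¹.
41.83·exp(−k·t) = 5.5 → t = ln(41.83/5.5)/k = 73850 s = 20.51 h.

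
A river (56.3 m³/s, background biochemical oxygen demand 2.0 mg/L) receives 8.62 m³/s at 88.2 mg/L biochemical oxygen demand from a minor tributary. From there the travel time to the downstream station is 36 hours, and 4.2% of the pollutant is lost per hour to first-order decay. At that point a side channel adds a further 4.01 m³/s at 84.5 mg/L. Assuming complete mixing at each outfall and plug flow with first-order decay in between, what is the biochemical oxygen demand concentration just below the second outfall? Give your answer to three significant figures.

7.62 mg/L

Conservation of mass: C = (56.30·2.000 + 8.620·88.20) / 64.92 = 872.9/64.92 = 13.45 mg/L; combined flow 64.92 m³/s.
4.2%/h lost → k = −ln(1 − 0.042) = 0.04291 h⁻¹.
Applying C = C₀e^(−kt): 13.45 × 0.2134 = 2.869 mg/L.
At the second outfall, C = (64.92·2.869 + 4.010·84.50) / (64.92 + 4.010) = 7.618 mg/L.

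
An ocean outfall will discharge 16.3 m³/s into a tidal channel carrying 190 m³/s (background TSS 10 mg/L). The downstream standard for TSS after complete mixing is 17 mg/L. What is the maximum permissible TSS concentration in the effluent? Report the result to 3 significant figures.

At the limit, (Qr·Cr + Qe·Cₑ)/(Qr + Qe) = 17:
Cₑ = (206.3·17 − 190.0·10.00) / 16.30 = 98.60 mg/L.

98.6 mg/L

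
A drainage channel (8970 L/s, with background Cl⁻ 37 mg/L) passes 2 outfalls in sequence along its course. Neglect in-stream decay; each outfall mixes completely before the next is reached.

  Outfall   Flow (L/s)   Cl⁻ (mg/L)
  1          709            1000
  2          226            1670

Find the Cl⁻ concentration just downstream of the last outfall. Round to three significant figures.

143 mg/L

Outfall 1: combined Q = 9679 L/s; C = (8970·37.00 + 709.0·1000)/9679 = 107.5 mg/L.
Outfall 2: combined Q = 9905 L/s; C = (9679·107.5 + 226.0·1670)/9905 = 143.2 mg/L.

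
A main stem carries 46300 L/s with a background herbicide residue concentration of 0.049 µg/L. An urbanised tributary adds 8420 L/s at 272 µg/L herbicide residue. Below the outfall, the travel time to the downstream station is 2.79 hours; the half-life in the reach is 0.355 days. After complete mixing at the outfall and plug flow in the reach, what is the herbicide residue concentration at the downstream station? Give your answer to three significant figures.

Flow-weighted average: C = (46300·0.04900 + 8420·272.0) / 54720 = 2293000/54720 = 41.90 µg/L.
Half-life 0.355 d → k = ln 2 / 0.355 = 1.953 d⁻¹.
Decay over the reach: 41.90·exp(−kt) = 41.90·0.7969 = 33.39 µg/L.

33.4 µg/L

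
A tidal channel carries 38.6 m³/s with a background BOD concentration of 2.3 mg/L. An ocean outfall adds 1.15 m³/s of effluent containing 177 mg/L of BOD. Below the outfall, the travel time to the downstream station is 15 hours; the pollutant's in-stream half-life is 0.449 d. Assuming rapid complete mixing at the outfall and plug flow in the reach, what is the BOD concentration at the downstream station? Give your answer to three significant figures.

2.80 mg/L

After mixing, C = (38.60·2.300 + 1.150·177.0) / 39.75 = 292.3/39.75 = 7.354 mg/L.
Half-life 0.449 d → k = ln 2 / 0.449 = 1.544 d⁻¹.
First-order decay: C = 7.354·exp(−k·t) = 7.354·0.3810 = 2.802 mg/L.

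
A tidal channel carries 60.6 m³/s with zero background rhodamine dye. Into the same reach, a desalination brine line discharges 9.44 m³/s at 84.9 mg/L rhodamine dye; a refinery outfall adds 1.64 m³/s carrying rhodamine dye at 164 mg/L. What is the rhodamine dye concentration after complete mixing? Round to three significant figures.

14.9 mg/L

Conservation of mass: C = (60.60·0 + 9.440·84.90 + 1.640·164.0) / 71.68 = 1070/71.68 = 14.93 mg/L.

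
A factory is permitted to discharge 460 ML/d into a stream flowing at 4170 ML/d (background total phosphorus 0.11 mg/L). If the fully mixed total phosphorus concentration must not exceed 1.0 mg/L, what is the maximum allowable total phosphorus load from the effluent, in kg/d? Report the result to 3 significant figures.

Mass balance at the limit: 4170·0.1100 + 460.0·Cₑ = 4630·1.0 → Cₑ = 9.068 mg/L.
460.0 ML/d = 5.324 m³/s. Load = 5.324 m³/s × 9.068 g/m³ × 86 400 s/d = 4171 kg/d.

4170 kg/d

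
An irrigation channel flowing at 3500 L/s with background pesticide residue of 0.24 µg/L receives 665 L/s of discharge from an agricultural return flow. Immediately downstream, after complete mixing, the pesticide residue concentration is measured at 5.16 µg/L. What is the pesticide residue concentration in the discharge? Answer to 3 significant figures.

31.1 µg/L

Mass balance: 3500·0.2400 + 665.0·Cₑ = 4165·5.160
→ Cₑ = (4165·5.160 − 3500·0.2400) / 665.0 = 31.05 µg/L.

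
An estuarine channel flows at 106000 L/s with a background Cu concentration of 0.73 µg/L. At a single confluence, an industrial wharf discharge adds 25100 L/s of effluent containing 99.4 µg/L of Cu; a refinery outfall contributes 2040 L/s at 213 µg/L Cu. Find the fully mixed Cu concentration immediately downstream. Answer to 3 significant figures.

Mixed concentration C = ΣQC/ΣQ = (106000·0.7300 + 25100·99.40 + 2040·213.0) / 133100 = 3007000/133100 = 22.58 µg/L.

22.6 µg/L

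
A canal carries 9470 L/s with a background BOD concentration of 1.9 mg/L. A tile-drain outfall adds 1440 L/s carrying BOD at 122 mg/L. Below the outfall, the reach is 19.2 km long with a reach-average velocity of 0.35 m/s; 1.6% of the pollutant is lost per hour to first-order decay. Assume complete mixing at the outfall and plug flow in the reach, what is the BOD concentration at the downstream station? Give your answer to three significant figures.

13.9 mg/L

After mixing, C = (9470·1.900 + 1440·122.0) / 10910 = 193700/10910 = 17.75 mg/L.
Travel time t = 19.2·1000 / 0.35 = 54860 s = 15.24 h.
1.6%/h lost → k = −ln(1 − 0.016) = 0.01613 h⁻¹.
After decay, C = 17.75 × e^(−kt) = 17.75 × 0.7821 = 13.88 mg/L.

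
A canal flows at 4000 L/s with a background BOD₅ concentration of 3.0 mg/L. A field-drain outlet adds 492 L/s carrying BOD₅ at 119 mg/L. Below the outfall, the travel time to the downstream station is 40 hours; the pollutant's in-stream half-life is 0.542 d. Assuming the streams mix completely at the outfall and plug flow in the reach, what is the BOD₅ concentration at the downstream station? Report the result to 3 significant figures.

Mixed concentration C = ΣQC/ΣQ = (4000·3.000 + 492.0·119.0) / 4492 = 70550/4492 = 15.71 mg/L.
Half-life 0.542 d → k = ln 2 / 0.542 = 1.279 d⁻¹.
After decay, C = 15.71 × e^(−kt) = 15.71 × 0.1187 = 1.864 mg/L.

1.86 mg/L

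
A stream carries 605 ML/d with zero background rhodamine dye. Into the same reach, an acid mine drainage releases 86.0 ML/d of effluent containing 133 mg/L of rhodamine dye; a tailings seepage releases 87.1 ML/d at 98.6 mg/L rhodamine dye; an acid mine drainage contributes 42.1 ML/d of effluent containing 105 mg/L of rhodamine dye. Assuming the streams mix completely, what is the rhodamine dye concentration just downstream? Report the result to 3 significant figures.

29.8 mg/L

After mixing, C = (605.0·0 + 86.00·133.0 + 87.10·98.60 + 42.10·105.0) / 820.2 = 24450/820.2 = 29.81 mg/L.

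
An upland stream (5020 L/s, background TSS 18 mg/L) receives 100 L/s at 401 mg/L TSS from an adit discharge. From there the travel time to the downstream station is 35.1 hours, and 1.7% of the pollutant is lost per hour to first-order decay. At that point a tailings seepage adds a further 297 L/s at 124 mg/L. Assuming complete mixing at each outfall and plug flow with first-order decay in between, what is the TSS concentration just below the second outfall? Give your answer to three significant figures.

After mixing, C = (5020·18.00 + 100.0·401.0) / 5120 = 130500/5120 = 25.48 mg/L; combined flow 5120 L/s.
1.7%/h lost → k = −ln(1 − 0.017) = 0.01715 h⁻¹.
First-order decay: C = 25.48·exp(−k·t) = 25.48·0.5478 = 13.96 mg/L.
At the second outfall, C = (5120·13.96 + 297.0·124.0) / (5120 + 297.0) = 19.99 mg/L.

20.0 mg/L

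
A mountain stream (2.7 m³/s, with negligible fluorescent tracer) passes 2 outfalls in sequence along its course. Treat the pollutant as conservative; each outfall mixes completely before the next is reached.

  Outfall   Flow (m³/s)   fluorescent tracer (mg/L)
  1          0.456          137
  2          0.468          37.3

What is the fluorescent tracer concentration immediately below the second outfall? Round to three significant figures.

Outfall 1: combined Q = 3.156 m³/s; C = (2.700·0 + 0.4560·137.0)/3.156 = 19.79 mg/L.
Outfall 2: combined Q = 3.624 m³/s; C = (3.156·19.79 + 0.4680·37.30)/3.624 = 22.06 mg/L.

22.1 mg/L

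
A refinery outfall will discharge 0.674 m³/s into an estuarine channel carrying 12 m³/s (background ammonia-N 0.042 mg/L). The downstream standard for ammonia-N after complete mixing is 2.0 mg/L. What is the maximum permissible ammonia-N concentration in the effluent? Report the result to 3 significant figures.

At the limit, (Qr·Cr + Qe·Cₑ)/(Qr + Qe) = 2.0:
Cₑ = (12.67·2.0 − 12.00·0.04200) / 0.6740 = 36.86 mg/L.

36.9 mg/L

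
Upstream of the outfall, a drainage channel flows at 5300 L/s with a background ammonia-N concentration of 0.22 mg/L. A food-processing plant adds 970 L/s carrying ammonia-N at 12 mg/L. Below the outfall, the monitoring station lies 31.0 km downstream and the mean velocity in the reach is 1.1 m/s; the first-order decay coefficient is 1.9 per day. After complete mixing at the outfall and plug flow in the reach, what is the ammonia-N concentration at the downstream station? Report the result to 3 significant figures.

1.10 mg/L

Conservation of mass: C = (5300·0.2200 + 970.0·12.00) / 6270 = 12810/6270 = 2.042 mg/L.
Travel time t = 31.0·1000 / 1.1 = 28180 s = 7.828 h.
First-order decay: C = 2.042·exp(−k·t) = 2.042·0.5381 = 1.099 mg/L.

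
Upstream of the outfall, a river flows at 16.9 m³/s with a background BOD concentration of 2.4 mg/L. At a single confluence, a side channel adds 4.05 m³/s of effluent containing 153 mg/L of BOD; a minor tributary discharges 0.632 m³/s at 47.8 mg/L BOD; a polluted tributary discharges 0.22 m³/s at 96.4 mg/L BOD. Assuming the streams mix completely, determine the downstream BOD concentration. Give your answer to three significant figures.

32.6 mg/L

After mixing, C = (16.90·2.400 + 4.050·153.0 + 0.6320·47.80 + 0.2200·96.40) / 21.80 = 711.6/21.80 = 32.64 mg/L.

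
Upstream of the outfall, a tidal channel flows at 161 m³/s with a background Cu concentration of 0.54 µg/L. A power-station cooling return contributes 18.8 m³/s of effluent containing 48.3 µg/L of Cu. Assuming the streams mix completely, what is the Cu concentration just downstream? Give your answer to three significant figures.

Conservation of mass: C = (161.0·0.5400 + 18.80·48.30) / 179.8 = 995.0/179.8 = 5.534 µg/L.

5.53 µg/L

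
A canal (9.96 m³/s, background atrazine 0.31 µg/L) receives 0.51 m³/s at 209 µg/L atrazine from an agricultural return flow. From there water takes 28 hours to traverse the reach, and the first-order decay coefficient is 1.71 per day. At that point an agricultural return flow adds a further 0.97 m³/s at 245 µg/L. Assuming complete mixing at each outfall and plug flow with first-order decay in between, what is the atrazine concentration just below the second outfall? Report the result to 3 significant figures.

After mixing, C = (9.960·0.3100 + 0.5100·209.0) / 10.47 = 109.7/10.47 = 10.48 µg/L; combined flow 10.47 m³/s.
Applying C = C₀e^(−kt): 10.48 × 0.1360 = 1.425 µg/L.
At the second outfall, C = (10.47·1.425 + 0.9700·245.0) / (10.47 + 0.9700) = 22.08 µg/L.

22.1 µg/L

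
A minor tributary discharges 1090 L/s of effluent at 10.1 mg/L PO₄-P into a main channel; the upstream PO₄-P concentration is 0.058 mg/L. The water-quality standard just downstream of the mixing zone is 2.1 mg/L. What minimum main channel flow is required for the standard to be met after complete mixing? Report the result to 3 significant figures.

4270 L/s

Set C_mix = 2.1: (Q·0.05800 + 1090·10.10) / (Q + 1090) = 2.1
→ Q = 1090·(10.10 − 2.1)/(2.1 − 0.05800) = 4270 L/s.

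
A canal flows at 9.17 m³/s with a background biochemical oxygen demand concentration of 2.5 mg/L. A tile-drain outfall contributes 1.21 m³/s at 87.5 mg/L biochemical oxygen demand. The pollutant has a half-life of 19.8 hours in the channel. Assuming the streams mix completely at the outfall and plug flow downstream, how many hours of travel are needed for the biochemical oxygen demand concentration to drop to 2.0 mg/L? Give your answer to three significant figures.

52.1 h

After mixing, C = (9.170·2.500 + 1.210·87.50) / 10.38 = 128.8/10.38 = 12.41 mg/L.
Half-life 19.8 h → k = ln 2 / 19.8 = 0.03501 h⁻¹ = 0.8402 d⁻¹.
12.41·exp(−k·t) = 2.0 → t = ln(12.41/2.0)/k = 187700 s = 52.14 h.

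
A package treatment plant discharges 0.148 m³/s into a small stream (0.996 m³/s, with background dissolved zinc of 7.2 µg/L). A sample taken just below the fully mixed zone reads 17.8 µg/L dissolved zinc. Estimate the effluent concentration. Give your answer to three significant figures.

89.1 µg/L

Mass balance: 0.9960·7.200 + 0.1480·Cₑ = 1.144·17.80
→ Cₑ = (1.144·17.80 − 0.9960·7.200) / 0.1480 = 89.14 µg/L.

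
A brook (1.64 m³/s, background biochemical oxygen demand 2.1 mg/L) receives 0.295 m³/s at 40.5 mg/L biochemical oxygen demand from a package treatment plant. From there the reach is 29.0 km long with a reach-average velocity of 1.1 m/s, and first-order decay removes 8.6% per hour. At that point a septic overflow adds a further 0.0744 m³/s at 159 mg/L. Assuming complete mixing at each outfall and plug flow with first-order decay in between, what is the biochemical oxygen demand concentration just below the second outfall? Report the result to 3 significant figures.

Mass balance: C = (1.640·2.100 + 0.2950·40.50) / 1.935 = 15.39/1.935 = 7.954 mg/L; combined flow 1.935 m³/s.
Travel time t = 29.0·1000 / 1.1 = 26360 s = 7.323 h.
8.6%/h lost → k = −ln(1 − 0.086) = 0.08992 h⁻¹.
After decay, C = 7.954 × e^(−kt) = 7.954 × 0.5176 = 4.117 mg/L.
Second outfall: C = (1.935·4.117 + 0.07440·159.0)/2.009 = 9.852 mg/L.

9.85 mg/L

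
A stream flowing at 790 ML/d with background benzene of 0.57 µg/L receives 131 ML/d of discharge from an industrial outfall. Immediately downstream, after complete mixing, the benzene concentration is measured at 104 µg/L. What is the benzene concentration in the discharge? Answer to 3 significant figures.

Mass balance: 790.0·0.5700 + 131.0·Cₑ = 921.0·104.0
→ Cₑ = (921.0·104.0 − 790.0·0.5700) / 131.0 = 727.7 µg/L.

728 µg/L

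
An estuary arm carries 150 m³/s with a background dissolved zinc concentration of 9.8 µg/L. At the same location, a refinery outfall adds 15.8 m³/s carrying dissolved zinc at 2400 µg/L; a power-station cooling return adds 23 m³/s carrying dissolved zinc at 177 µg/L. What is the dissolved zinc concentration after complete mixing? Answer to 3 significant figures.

Flow-weighted average: C = (150.0·9.800 + 15.80·2400 + 23.00·177.0) / 188.8 = 43460/188.8 = 230.2 µg/L.

230 µg/L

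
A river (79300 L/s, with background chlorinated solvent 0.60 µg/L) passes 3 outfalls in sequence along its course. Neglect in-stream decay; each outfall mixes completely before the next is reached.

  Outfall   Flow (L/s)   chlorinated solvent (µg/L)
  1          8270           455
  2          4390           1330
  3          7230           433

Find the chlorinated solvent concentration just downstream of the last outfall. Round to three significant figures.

Below outfall 1: Q → 87570 L/s, C = (79300·0.6000 + 8270·455.0)/87570 = 43.51 µg/L.
Below outfall 2: Q → 91960 L/s, C = (87570·43.51 + 4390·1330)/91960 = 104.9 µg/L.
Below outfall 3: Q → 99190 L/s, C = (91960·104.9 + 7230·433.0)/99190 = 128.8 µg/L.

129 µg/L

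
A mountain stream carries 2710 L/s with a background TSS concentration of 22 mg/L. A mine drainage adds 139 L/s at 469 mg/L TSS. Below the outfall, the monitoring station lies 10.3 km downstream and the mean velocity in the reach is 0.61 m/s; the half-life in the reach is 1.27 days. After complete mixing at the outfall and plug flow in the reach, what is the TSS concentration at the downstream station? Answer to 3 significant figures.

Mixed concentration C = ΣQC/ΣQ = (2710·22.00 + 139.0·469.0) / 2849 = 124800/2849 = 43.81 mg/L.
Travel time t = 10.3·1000 / 0.61 = 16890 s = 4.690 h.
Half-life 1.27 d → k = ln 2 / 1.27 = 0.5458 d⁻¹.
Applying C = C₀e^(−kt): 43.81 × 0.8988 = 39.38 mg/L.

39.4 mg/L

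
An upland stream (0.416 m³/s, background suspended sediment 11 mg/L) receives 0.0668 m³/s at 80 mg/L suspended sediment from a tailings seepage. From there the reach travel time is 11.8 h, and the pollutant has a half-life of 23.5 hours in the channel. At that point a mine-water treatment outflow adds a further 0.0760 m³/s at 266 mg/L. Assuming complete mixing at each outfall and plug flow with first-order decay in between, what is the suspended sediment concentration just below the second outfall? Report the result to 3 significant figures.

After mixing, C = (0.4160·11.00 + 0.06680·80.00) / 0.4828 = 9.920/0.4828 = 20.55 mg/L; combined flow 0.4828 m³/s.
Half-life 23.5 h → k = ln 2 / 23.5 = 0.02950 h⁻¹ = 0.7079 d⁻¹.
Decay over the reach: 20.55·exp(−kt) = 20.55·0.7061 = 14.51 mg/L.
Second outfall: C = (0.4828·14.51 + 0.07600·266.0)/0.5588 = 48.71 mg/L.

48.7 mg/L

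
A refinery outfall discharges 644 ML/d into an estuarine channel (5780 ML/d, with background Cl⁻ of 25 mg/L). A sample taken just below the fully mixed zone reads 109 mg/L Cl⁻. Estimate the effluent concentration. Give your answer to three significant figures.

863 mg/L

Mass balance: 5780·25.00 + 644.0·Cₑ = 6424·109.0
→ Cₑ = (6424·109.0 − 5780·25.00) / 644.0 = 862.9 mg/L.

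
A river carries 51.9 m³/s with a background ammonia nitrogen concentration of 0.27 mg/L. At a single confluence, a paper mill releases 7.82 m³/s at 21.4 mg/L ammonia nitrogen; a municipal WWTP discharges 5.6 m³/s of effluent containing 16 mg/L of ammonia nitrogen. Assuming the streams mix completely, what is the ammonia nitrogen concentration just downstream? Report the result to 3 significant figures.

Mass balance: C = (51.90·0.2700 + 7.820·21.40 + 5.600·16.00) / 65.32 = 271.0/65.32 = 4.148 mg/L.

4.15 mg/L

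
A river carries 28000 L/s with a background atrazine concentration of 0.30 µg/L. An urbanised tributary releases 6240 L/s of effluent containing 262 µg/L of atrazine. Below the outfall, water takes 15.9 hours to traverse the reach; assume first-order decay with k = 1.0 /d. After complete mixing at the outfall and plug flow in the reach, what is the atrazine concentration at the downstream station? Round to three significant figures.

24.7 µg/L

Flow-weighted average: C = (28000·0.3000 + 6240·262.0) / 34240 = 1643000/34240 = 47.99 µg/L.
Applying C = C₀e^(−kt): 47.99 × 0.5156 = 24.74 µg/L.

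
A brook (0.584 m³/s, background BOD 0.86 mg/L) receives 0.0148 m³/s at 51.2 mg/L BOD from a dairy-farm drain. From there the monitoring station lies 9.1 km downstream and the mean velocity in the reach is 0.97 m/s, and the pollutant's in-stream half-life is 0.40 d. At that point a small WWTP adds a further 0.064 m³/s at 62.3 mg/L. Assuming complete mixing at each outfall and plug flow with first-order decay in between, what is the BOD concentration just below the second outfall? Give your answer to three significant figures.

7.59 mg/L

Conservation of mass: C = (0.5840·0.8600 + 0.01480·51.20) / 0.5988 = 1.260/0.5988 = 2.104 mg/L; combined flow 0.5988 m³/s.
Travel time t = 9.1·1000 / 0.97 = 9381 s = 2.606 h.
Half-life 0.40 d → k = ln 2 / 0.40 = 1.733 d⁻¹.
After decay, C = 2.104 × e^(−kt) = 2.104 × 0.8285 = 1.743 mg/L.
At the second outfall, C = (0.5988·1.743 + 0.06400·62.30) / (0.5988 + 0.06400) = 7.591 mg/L.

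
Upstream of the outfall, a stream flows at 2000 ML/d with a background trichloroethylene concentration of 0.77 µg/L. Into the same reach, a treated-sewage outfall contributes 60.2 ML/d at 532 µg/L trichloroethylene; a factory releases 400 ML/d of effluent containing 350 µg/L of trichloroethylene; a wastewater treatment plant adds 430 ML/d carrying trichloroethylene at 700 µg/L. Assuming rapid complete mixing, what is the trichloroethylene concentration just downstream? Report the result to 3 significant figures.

164 µg/L

Conservation of mass: C = (2000·0.7700 + 60.20·532.0 + 400.0·350.0 + 430.0·700.0) / 2890 = 474600/2890 = 164.2 µg/L.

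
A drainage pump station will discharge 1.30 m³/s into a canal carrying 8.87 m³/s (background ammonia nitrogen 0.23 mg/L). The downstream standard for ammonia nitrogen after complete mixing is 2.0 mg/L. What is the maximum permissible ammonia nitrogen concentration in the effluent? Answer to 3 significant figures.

At the limit, (Qr·Cr + Qe·Cₑ)/(Qr + Qe) = 2.0:
Cₑ = (10.17·2.0 − 8.870·0.2300) / 1.300 = 14.08 mg/L.

14.1 mg/L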